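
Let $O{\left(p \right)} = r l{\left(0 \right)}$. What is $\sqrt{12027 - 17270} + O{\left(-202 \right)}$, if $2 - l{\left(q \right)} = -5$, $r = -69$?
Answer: $-483 + 7 i \sqrt{107} \approx -483.0 + 72.409 i$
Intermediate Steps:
$l{\left(q \right)} = 7$ ($l{\left(q \right)} = 2 - -5 = 2 + 5 = 7$)
$O{\left(p \right)} = -483$ ($O{\left(p \right)} = \left(-69\right) 7 = -483$)
$\sqrt{12027 - 17270} + O{\left(-202 \right)} = \sqrt{12027 - 17270} - 483 = \sqrt{-5243} - 483 = 7 i \sqrt{107} - 483 = -483 + 7 i \sqrt{107}$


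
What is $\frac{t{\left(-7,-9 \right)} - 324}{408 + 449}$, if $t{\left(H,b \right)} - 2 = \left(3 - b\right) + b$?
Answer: $- \frac{319}{857} \approx -0.37223$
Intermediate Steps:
$t{\left(H,b \right)} = 5$ ($t{\left(H,b \right)} = 2 + \left(\left(3 - b\right) + b\right) = 2 + 3 = 5$)
$\frac{t{\left(-7,-9 \right)} - 324}{408 + 449} = \frac{5 - 324}{408 + 449} = - \frac{319}{857}$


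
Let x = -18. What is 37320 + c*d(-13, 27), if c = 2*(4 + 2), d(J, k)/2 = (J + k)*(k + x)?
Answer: 40344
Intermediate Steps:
d(J, k) = 2*(-18 + k)*(J + k) (d(J, k) = 2*((J + k)*(k - 18)) = 2*((J + k)*(-18 + k)) = 2*((-18 + k)*(J + k)) = 2*(-18 + k)*(J + k))
c = 12 (c = 2*6 = 12)
37320 + c*d(-13, 27) = 37320 + 12*(-36*(-13) - 36*27 + 2*27² + 2*(-13)*27) = 37320 + 12*(468 - 972 + 2*729 - 702) = 37320 + 12*(468 - 972 + 1458 - 702) = 37320 + 12*252 = 37320 + 3024 = 40344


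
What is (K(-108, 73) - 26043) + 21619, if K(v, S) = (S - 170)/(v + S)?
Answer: -154743/35 ≈ -4421.2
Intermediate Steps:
K(v, S) = (-170 + S)/(S + v)
(K(-108, 73) - 26043) + 21619 = ((-170 + 73)/(73 - 108) - 26043) + 21619 = (-97/(-35) - 26043) + 21619 = (-1/35*(-97) - 26043) + 21619 = (97/35 - 26043) + 21619 = -911408/35 + 21619 = -154743/35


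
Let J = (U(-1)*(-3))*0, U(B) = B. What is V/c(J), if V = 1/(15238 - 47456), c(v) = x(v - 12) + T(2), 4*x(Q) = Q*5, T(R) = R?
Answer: 1/418834 ≈ 2.3876e-6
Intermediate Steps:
x(Q) = 5*Q/4 (x(Q) = (Q*5)/4 = (5*Q)/4 = 5*Q/4)
J = 0 (J = -1*(-3)*0 = 3*0 = 0)
c(v) = -13 + 5*v/4 (c(v) = 5*(v - 12)/4 + 2 = 5*(-12 + v)/4 + 2 = (-15 + 5*v/4) + 2 = -13 + 5*v/4)
V = -1/32218 (V = 1/(-32218) = -1/32218 ≈ -3.1039e-5)
V/c(J) = -1/(32218*(-13 + (5/4)*0)) = -1/(32218*(-13 + 0)) = -1/32218/(-13) = -1/32218*(-1/13) = 1/418834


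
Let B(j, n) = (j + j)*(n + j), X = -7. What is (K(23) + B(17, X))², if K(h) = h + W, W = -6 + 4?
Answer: 130321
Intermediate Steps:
B(j, n) = 2*j*(j + n) (B(j, n) = (2*j)*(j + n) = 2*j*(j + n))
W = -2
K(h) = -2 + h (K(h) = h - 2 = -2 + h)
(K(23) + B(17, X))² = ((-2 + 23) + 2*17*(17 - 7))² = (21 + 2*17*10)² = (21 + 340)² = 361² = 130321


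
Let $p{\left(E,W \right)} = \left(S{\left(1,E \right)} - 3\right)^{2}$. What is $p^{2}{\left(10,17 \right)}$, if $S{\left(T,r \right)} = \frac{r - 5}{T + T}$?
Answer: $\frac{1}{16} \approx 0.0625$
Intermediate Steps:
$S{\left(T,r \right)} = \frac{-5 + r}{2 T}$
$p{\left(E,W \right)} = \left(- \frac{11}{2} + \frac{E}{2}\right)^{2}$ ($p{\left(E,W \right)} = \left(\frac{-5 + E}{2 \cdot 1} - 3\right)^{2} = \left(\frac{1}{2} \cdot 1 \left(-5 + E\right) - 3\right)^{2} = \left(\left(- \frac{5}{2} + \frac{E}{2}\right) - 3\right)^{2} = \left(- \frac{11}{2} + \frac{E}{2}\right)^{2}$)
$p^{2}{\left(10,17 \right)} = \left(\frac{\left(-11 + 10\right)^{2}}{4}\right)^{2} = \left(\frac{\left(-1\right)^{2}}{4}\right)^{2} = \left(\frac{1}{4} \cdot 1\right)^{2} = \left(\frac{1}{4}\right)^{2} = \frac{1}{16}$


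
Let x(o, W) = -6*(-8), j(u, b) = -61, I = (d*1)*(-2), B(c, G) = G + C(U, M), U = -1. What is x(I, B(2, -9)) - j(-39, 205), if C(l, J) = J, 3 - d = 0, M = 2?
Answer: 109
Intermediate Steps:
d = 3 (d = 3 - 1*0 = 3 + 0 = 3)
B(c, G) = 2 + G (B(c, G) = G + 2 = 2 + G)
I = -6 (I = (3*1)*(-2) = 3*(-2) = -6)
x(o, W) = 48
x(I, B(2, -9)) - j(-39, 205) = 48 - 1*(-61) = 48 + 61 = 109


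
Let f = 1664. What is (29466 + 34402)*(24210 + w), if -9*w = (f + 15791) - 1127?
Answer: 12873361816/9 ≈ 1.4304e+9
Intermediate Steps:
w = -16328/9 (w = -((1664 + 15791) - 1127)/9 = -(17455 - 1127)/9 = -⅑*16328 = -16328/9 ≈ -1814.2)
(29466 + 34402)*(24210 + w) = (29466 + 34402)*(24210 - 16328/9) = 63868*(201562/9) = 12873361816/9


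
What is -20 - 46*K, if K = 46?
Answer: -2136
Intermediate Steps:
-20 - 46*K = -20 - 46*46 = -20 - 2116 = -2136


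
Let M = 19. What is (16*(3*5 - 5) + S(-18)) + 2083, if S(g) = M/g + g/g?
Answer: 40373/18 ≈ 2242.9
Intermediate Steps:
S(g) = 1 + 19/g (S(g) = 19/g + g/g = 19/g + 1 = 1 + 19/g)
(16*(3*5 - 5) + S(-18)) + 2083 = (16*(3*5 - 5) + (19 - 18)/(-18)) + 2083 = (16*(15 - 5) - 1/18*1) + 2083 = (16*10 - 1/18) + 2083 = (160 - 1/18) + 2083 = 2879/18 + 2083 = 40373/18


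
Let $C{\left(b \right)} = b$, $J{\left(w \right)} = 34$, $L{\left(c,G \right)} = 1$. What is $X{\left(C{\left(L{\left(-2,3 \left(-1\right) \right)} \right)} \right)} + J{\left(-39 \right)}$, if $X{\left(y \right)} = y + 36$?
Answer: $71$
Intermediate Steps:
$X{\left(y \right)} = 36 + y$
$X{\left(C{\left(L{\left(-2,3 \left(-1\right) \right)} \right)} \right)} + J{\left(-39 \right)} = \left(36 + 1\right) + 34 = 37 + 34 = 71$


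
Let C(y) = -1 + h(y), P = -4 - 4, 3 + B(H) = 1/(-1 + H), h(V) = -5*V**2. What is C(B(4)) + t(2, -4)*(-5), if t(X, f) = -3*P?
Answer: -1409/9 ≈ -156.56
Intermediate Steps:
B(H) = -3 + 1/(-1 + H)
P = -8
C(y) = -1 - 5*y**2
t(X, f) = 24 (t(X, f) = -3*(-8) = 24)
C(B(4)) + t(2, -4)*(-5) = (-1 - 5*(4 - 3*4)**2/(-1 + 4)**2) + 24*(-5) = (-1 - 5*(4 - 12)**2/9) - 120 = (-1 - 5*((1/3)*(-8))**2) - 120 = (-1 - 5*(-8/3)**2) - 120 = (-1 - 5*64/9) - 120 = (-1 - 320/9) - 120 = -329/9 - 120 = -1409/9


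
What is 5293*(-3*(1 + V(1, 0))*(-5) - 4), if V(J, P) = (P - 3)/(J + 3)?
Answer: -5293/4 ≈ -1323.3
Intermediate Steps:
V(J, P) = (-3 + P)/(3 + J)
5293*(-3*(1 + V(1, 0))*(-5) - 4) = 5293*(-3*(1 + (-3 + 0)/(3 + 1))*(-5) - 4) = 5293*(-3*(1 - 3/4)*(-5) - 4) = 5293*(-3*(-5)/4 - 4) = 5293*(-3*(-5/4) - 4) = 5293*(15/4 - 4) = 5293*(-1/4) = -5293/4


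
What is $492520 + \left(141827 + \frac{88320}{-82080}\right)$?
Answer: $\frac{108473153}{171} \approx 6.3435 \cdot 10^{5}$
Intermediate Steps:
$492520 + \left(141827 + \frac{88320}{-82080}\right) = 492520 + \left(141827 + 88320 \left(- \frac{1}{82080}\right)\right) = 492520 + \left(141827 - \frac{184}{171}\right) = 492520 + \frac{24252233}{171} = \frac{108473153}{171}$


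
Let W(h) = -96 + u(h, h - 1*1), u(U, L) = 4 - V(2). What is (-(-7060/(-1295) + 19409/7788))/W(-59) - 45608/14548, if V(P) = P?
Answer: -2103617214577/689599378776 ≈ -3.0505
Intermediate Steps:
u(U, L) = 2 (u(U, L) = 4 - 1*2 = 4 - 2 = 2)
W(h) = -94 (W(h) = -96 + 2 = -94)
(-(-7060/(-1295) + 19409/7788))/W(-59) - 45608/14548 = -(-7060/(-1295) + 19409/7788)/(-94) - 45608/14548 = -(-7060*(-1/1295) + 19409*(1/7788))*(-1/94) - 45608*1/14548 = -(1412/259 + 19409/7788)*(-1/94) - 11402/3637 = -1*16023587/2017092*(-1/94) - 11402/3637 = -16023587/2017092*(-1/94) - 11402/3637 = 16023587/189606648 - 11402/3637 = -2103617214577/689599378776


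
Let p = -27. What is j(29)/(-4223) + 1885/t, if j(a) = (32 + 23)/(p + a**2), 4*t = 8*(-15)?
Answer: -29453321/468753 ≈ -62.833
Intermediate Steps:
t = -30 (t = (8*(-15))/4 = (1/4)*(-120) = -30)
j(a) = 55/(-27 + a**2) (j(a) = (32 + 23)/(-27 + a**2) = 55/(-27 + a**2))
j(29)/(-4223) + 1885/t = (55/(-27 + 29**2))/(-4223) + 1885/(-30) = (55/(-27 + 841))*(-1/4223) + 1885*(-1/30) = (55/814)*(-1/4223) - 377/6 = (55*(1/814))*(-1/4223) - 377/6 = (5/74)*(-1/4223) - 377/6 = -5/312502 - 377/6 = -29453321/468753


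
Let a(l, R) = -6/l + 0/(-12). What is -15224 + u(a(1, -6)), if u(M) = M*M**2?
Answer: -15440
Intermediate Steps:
a(l, R) = -6/l (a(l, R) = -6/l + 0*(-1/12) = -6/l + 0 = -6/l)
u(M) = M**3
-15224 + u(a(1, -6)) = -15224 + (-6/1)**3 = -15224 + (-6*1)**3 = -15224 + (-6)**3 = -15224 - 216 = -15440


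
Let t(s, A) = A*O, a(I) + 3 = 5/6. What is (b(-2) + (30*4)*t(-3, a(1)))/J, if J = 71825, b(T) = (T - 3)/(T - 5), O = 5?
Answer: -107/5915 ≈ -0.018090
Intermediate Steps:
a(I) = -13/6 (a(I) = -3 + 5/6 = -3 + 5*(⅙) = -3 + ⅚ = -13/6)
t(s, A) = 5*A (t(s, A) = A*5 = 5*A)
b(T) = (-3 + T)/(-5 + T)
(b(-2) + (30*4)*t(-3, a(1)))/J = ((-3 - 2)/(-5 - 2) + (30*4)*(5*(-13/6)))/71825 = (-5/(-7) + 120*(-65/6))*(1/71825) = (-⅐*(-5) - 1300)*(1/71825) = (5/7 - 1300)*(1/71825) = -9095/7*1/71825 = -107/5915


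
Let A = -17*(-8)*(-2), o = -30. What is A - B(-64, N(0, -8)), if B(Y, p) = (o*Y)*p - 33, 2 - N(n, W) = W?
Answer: -19439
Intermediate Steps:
N(n, W) = 2 - W
B(Y, p) = -33 - 30*Y*p (B(Y, p) = (-30*Y)*p - 33 = -30*Y*p - 33 = -33 - 30*Y*p)
A = -272 (A = 136*(-2) = -272)
A - B(-64, N(0, -8)) = -272 - (-33 - 30*(-64)*(2 - 1*(-8))) = -272 - (-33 - 30*(-64)*(2 + 8)) = -272 - (-33 - 30*(-64)*10) = -272 - (-33 + 19200) = -272 - 1*19167 = -272 - 19167 = -19439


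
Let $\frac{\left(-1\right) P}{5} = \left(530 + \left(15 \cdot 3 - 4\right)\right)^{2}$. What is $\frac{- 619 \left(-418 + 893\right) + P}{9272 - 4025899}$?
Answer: $\frac{1924230}{4016627} \approx 0.47907$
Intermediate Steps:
$P = -1630205$ ($P = - 5 \left(530 + \left(15 \cdot 3 - 4\right)\right)^{2} = - 5 \left(530 + \left(45 - 4\right)\right)^{2} = - 5 \left(530 + 41\right)^{2} = - 5 \cdot 571^{2} = \left(-5\right) 326041 = -1630205$)
$\frac{- 619 \left(-418 + 893\right) + P}{9272 - 4025899} = \frac{- 619 \left(-418 + 893\right) - 1630205}{9272 - 4025899} = \frac{\left(-619\right) 475 - 1630205}{-4016627} = \left(-294025 - 1630205\right) \left(- \frac{1}{4016627}\right) = \left(-1924230\right) \left(- \frac{1}{4016627}\right) = \frac{1924230}{4016627}$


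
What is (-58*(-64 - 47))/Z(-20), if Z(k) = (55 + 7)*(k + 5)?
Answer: -1073/155 ≈ -6.9226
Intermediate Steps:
Z(k) = 310 + 62*k (Z(k) = 62*(5 + k) = 310 + 62*k)
(-58*(-64 - 47))/Z(-20) = (-58*(-64 - 47))/(310 + 62*(-20)) = (-58*(-111))/(310 - 1240) = 6438/(-930) = 6438*(-1/930) = -1073/155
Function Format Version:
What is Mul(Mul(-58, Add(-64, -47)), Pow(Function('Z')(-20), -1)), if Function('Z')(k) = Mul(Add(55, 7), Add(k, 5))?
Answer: Rational(-1073, 155) ≈ -6.9226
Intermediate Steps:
Function('Z')(k) = Add(310, Mul(62, k)) (Function('Z')(k) = Mul(62, Add(5, k)) = Add(310, Mul(62, k)))
Mul(Mul(-58, Add(-64, -47)), Pow(Function('Z')(-20), -1)) = Mul(Mul(-58, Add(-64, -47)), Pow(Add(310, Mul(62, -20)), -1)) = Mul(Mul(-58, -111), Pow(Add(310, -1240), -1)) = Mul(6438, Pow(-930, -1)) = Mul(6438, Rational(-1, 930)) = Rational(-1073, 155)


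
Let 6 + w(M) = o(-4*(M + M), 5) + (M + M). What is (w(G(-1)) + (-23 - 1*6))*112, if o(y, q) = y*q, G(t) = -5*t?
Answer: -25200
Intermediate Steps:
o(y, q) = q*y
w(M) = -6 - 38*M (w(M) = -6 + (5*(-4*(M + M)) + (M + M)) = -6 + (5*(-8*M) + 2*M) = -6 + (-40*M + 2*M) = -6 - 38*M)
(w(G(-1)) + (-23 - 1*6))*112 = ((-6 - (-190)*(-1)) + (-23 - 1*6))*112 = ((-6 - 38*5) + (-23 - 6))*112 = ((-6 - 190) - 29)*112 = (-196 - 29)*112 = -225*112 = -25200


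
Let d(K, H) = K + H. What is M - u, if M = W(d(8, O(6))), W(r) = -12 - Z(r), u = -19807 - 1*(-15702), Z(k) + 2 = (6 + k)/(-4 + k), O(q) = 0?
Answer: 8183/2 ≈ 4091.5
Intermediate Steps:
d(K, H) = H + K
Z(k) = -2 + (6 + k)/(-4 + k)
u = -4105 (u = -19807 + 15702 = -4105)
W(r) = -12 - (14 - r)/(-4 + r)
M = -27/2 (M = (34 - 11*(0 + 8))/(-4 + (0 + 8)) = (34 - 11*8)/(-4 + 8) = (34 - 88)/4 = (1/4)*(-54) = -27/2 ≈ -13.500)
M - u = -27/2 - 1*(-4105) = -27/2 + 4105 = 8183/2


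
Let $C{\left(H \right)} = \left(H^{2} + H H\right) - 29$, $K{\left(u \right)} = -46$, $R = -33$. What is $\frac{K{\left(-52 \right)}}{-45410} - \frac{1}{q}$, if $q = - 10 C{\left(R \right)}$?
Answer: $\frac{20679}{19517218} \approx 0.0010595$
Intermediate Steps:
$C{\left(H \right)} = -29 + 2 H^{2}$ ($C{\left(H \right)} = \left(H^{2} + H^{2}\right) - 29 = 2 H^{2} - 29 = -29 + 2 H^{2}$)
$q = -21490$ ($q = - 10 \left(-29 + 2 \left(-33\right)^{2}\right) = - 10 \left(-29 + 2 \cdot 1089\right) = - 10 \left(-29 + 2178\right) = \left(-10\right) 2149 = -21490$)
$\frac{K{\left(-52 \right)}}{-45410} - \frac{1}{q} = - \frac{46}{-45410} - \frac{1}{-21490} = \left(-46\right) \left(- \frac{1}{45410}\right) - - \frac{1}{21490} = \frac{23}{22705} + \frac{1}{21490} = \frac{20679}{19517218}$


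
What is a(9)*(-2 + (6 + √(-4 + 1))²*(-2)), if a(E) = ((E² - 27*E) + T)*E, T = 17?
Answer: 88740 + 31320*I*√3 ≈ 88740.0 + 54248.0*I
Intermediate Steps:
a(E) = E*(17 + E² - 27*E) (a(E) = ((E² - 27*E) + 17)*E = (17 + E² - 27*E)*E = E*(17 + E² - 27*E))
a(9)*(-2 + (6 + √(-4 + 1))²*(-2)) = (9*(17 + 9² - 27*9))*(-2 + (6 + √(-4 + 1))²*(-2)) = (9*(17 + 81 - 243))*(-2 + (6 + √(-3))²*(-2)) = (9*(-145))*(-2 + (6 + I*√3)²*(-2)) = -1305*(-2 - 2*(6 + I*√3)²) = 2610 + 2610*(6 + I*√3)²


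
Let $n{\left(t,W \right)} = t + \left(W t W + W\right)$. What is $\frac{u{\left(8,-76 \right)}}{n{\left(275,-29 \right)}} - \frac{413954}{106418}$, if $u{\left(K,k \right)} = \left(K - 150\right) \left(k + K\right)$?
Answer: $- \frac{47405735913}{12319000889} \approx -3.8482$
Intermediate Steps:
$u{\left(K,k \right)} = \left(-150 + K\right) \left(K + k\right)$
$n{\left(t,W \right)} = W + t + t W^{2}$ ($n{\left(t,W \right)} = t + \left(t W^{2} + W\right) = t + \left(W + t W^{2}\right) = W + t + t W^{2}$)
$\frac{u{\left(8,-76 \right)}}{n{\left(275,-29 \right)}} - \frac{413954}{106418} = \frac{8^{2} - 1200 - -11400 + 8 \left(-76\right)}{-29 + 275 + 275 \left(-29\right)^{2}} - \frac{413954}{106418} = \frac{64 - 1200 + 11400 - 608}{-29 + 275 + 275 \cdot 841} - \frac{206977}{53209} = \frac{9656}{-29 + 275 + 231275} - \frac{206977}{53209} = \frac{9656}{231521} - \frac{206977}{53209} = - \frac{47405735913}{12319000889}$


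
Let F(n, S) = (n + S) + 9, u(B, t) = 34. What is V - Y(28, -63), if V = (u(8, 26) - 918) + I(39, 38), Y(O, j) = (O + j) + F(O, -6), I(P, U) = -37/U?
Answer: -33477/38 ≈ -880.97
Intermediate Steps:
F(n, S) = 9 + S + n (F(n, S) = (S + n) + 9 = 9 + S + n)
Y(O, j) = 3 + j + 2*O (Y(O, j) = (O + j) + (9 - 6 + O) = (O + j) + (3 + O) = 3 + j + 2*O)
V = -33629/38 (V = (34 - 918) - 37/38 = -884 - 37*1/38 = -884 - 37/38 = -33629/38 ≈ -884.97)
V - Y(28, -63) = -33629/38 - (3 - 63 + 2*28) = -33629/38 - (3 - 63 + 56) = -33629/38 - 1*(-4) = -33629/38 + 4 = -33477/38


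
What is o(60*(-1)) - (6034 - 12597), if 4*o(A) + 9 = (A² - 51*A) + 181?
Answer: 8271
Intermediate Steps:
o(A) = 43 - 51*A/4 + A²/4 (o(A) = -9/4 + ((A² - 51*A) + 181)/4 = -9/4 + (181 + A² - 51*A)/4 = -9/4 + (181/4 - 51*A/4 + A²/4) = 43 - 51*A/4 + A²/4)
o(60*(-1)) - (6034 - 12597) = (43 - 765*(-1) + (60*(-1))²/4) - (6034 - 12597) = (43 - 51/4*(-60) + (¼)*(-60)²) - 1*(-6563) = (43 + 765 + (¼)*3600) + 6563 = (43 + 765 + 900) + 6563 = 1708 + 6563 = 8271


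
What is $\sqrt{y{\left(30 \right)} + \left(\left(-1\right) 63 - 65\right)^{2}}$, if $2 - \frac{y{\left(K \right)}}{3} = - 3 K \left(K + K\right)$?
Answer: $\sqrt{32590} \approx 180.53$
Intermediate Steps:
$y{\left(K \right)} = 6 + 18 K^{2}$ ($y{\left(K \right)} = 6 - 3 \left(- 3 K \left(K + K\right)\right) = 6 - 3 \left(- 3 K 2 K\right) = 6 - 3 \left(- 3 \cdot 2 K^{2}\right) = 6 - 3 \left(- 6 K^{2}\right) = 6 + 18 K^{2}$)
$\sqrt{y{\left(30 \right)} + \left(\left(-1\right) 63 - 65\right)^{2}} = \sqrt{\left(6 + 18 \cdot 30^{2}\right) + \left(\left(-1\right) 63 - 65\right)^{2}} = \sqrt{\left(6 + 18 \cdot 900\right) + \left(-63 - 65\right)^{2}} = \sqrt{\left(6 + 16200\right) + \left(-128\right)^{2}} = \sqrt{16206 + 16384} = \sqrt{32590}$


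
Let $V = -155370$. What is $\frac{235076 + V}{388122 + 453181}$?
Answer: $\frac{79706}{841303} \approx 0.094741$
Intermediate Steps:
$\frac{235076 + V}{388122 + 453181} = \frac{235076 - 155370}{388122 + 453181} = \frac{79706}{841303}$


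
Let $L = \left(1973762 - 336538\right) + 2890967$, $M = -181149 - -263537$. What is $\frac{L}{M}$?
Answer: $\frac{4528191}{82388} \approx 54.962$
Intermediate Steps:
$M = 82388$ ($M = -181149 + 263537 = 82388$)
$L = 4528191$ ($L = 1637224 + 2890967 = 4528191$)
$\frac{L}{M} = \frac{4528191}{82388}$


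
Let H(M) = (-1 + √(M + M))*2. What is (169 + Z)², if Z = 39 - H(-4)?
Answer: 44068 - 1680*I*√2 ≈ 44068.0 - 2375.9*I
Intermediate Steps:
H(M) = -2 + 2*√2*√M (H(M) = (-1 + √(2*M))*2 = (-1 + √2*√M)*2 = -2 + 2*√2*√M)
Z = 41 - 4*I*√2 (Z = 39 - (-2 + 2*√2*√(-4)) = 39 - (-2 + 2*√2*(2*I)) = 39 - (-2 + 4*I*√2) = 39 + (2 - 4*I*√2) = 41 - 4*I*√2 ≈ 41.0 - 5.6569*I)
(169 + Z)² = (169 + (41 - 4*I*√2))² = (210 - 4*I*√2)²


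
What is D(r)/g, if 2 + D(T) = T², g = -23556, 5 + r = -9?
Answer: -97/11778 ≈ -0.0082357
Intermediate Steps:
r = -14 (r = -5 - 9 = -14)
D(T) = -2 + T²
D(r)/g = (-2 + (-14)²)/(-23556) = (-2 + 196)*(-1/23556) = 194*(-1/23556) = -97/11778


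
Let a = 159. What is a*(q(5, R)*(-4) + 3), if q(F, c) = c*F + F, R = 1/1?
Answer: -5883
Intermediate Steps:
R = 1
q(F, c) = F + F*c (q(F, c) = F*c + F = F + F*c)
a*(q(5, R)*(-4) + 3) = 159*((5*(1 + 1))*(-4) + 3) = 159*((5*2)*(-4) + 3) = 159*(10*(-4) + 3) = 159*(-40 + 3) = 159*(-37) = -5883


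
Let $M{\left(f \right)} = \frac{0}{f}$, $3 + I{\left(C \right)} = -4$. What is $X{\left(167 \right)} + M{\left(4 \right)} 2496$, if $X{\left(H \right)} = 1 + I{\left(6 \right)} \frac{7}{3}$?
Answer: $- \frac{46}{3} \approx -15.333$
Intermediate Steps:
$I{\left(C \right)} = -7$ ($I{\left(C \right)} = -3 - 4 = -7$)
$M{\left(f \right)} = 0$
$X{\left(H \right)} = - \frac{46}{3}$ ($X{\left(H \right)} = 1 - 7 \cdot \frac{7}{3} = 1 - 7 \cdot 7 \cdot \frac{1}{3} = 1 - \frac{49}{3} = - \frac{46}{3}$)
$X{\left(167 \right)} + M{\left(4 \right)} 2496 = - \frac{46}{3} + 0 \cdot 2496 = - \frac{46}{3} + 0 = - \frac{46}{3}$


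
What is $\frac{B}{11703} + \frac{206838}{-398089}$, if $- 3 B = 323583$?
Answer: $- \frac{45358902743}{4658835567} \approx -9.7361$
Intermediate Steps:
$B = -107861$ ($B = \left(- \frac{1}{3}\right) 323583 = -107861$)
$\frac{B}{11703} + \frac{206838}{-398089} = - \frac{107861}{11703} + \frac{206838}{-398089} = \left(-107861\right) \frac{1}{11703} + 206838 \left(- \frac{1}{398089}\right) = - \frac{107861}{11703} - \frac{206838}{398089} = - \frac{45358902743}{4658835567}$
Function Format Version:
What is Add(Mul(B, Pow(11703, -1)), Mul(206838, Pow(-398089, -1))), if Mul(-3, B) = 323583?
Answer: Rational(-45358902743, 4658835567) ≈ -9.7361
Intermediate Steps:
B = -107861 (B = Mul(Rational(-1, 3), 323583) = -107861)
Add(Mul(B, Pow(11703, -1)), Mul(206838, Pow(-398089, -1))) = Add(Mul(-107861, Pow(11703, -1)), Mul(206838, Pow(-398089, -1))) = Add(Mul(-107861, Rational(1, 11703)), Mul(206838, Rational(-1, 398089))) = Add(Rational(-107861, 11703), Rational(-206838, 398089)) = Rational(-45358902743, 4658835567)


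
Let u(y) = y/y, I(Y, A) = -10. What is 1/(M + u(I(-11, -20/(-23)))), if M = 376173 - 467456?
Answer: -1/91282 ≈ -1.0955e-5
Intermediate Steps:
M = -91283
u(y) = 1
1/(M + u(I(-11, -20/(-23)))) = 1/(-91283 + 1) = 1/(-91282) = -1/91282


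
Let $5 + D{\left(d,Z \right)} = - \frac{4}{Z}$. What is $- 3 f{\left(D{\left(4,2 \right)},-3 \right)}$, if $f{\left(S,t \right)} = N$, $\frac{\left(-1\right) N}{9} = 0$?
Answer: $0$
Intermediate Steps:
$D{\left(d,Z \right)} = -5 - \frac{4}{Z}$
$N = 0$ ($N = \left(-9\right) 0 = 0$)
$f{\left(S,t \right)} = 0$
$- 3 f{\left(D{\left(4,2 \right)},-3 \right)} = \left(-3\right) 0 = 0$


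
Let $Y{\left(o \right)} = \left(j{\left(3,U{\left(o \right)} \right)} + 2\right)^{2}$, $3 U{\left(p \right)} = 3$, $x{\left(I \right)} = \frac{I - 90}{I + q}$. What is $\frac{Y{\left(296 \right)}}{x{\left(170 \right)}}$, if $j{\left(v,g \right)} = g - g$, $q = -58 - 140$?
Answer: $- \frac{7}{5} \approx -1.4$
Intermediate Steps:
$q = -198$
$x{\left(I \right)} = \frac{-90 + I}{-198 + I}$ ($x{\left(I \right)} = \frac{I - 90}{I - 198} = \frac{-90 + I}{-198 + I}$)
$U{\left(p \right)} = 1$ ($U{\left(p \right)} = \frac{1}{3} \cdot 3 = 1$)
$j{\left(v,g \right)} = 0$
$Y{\left(o \right)} = 4$ ($Y{\left(o \right)} = \left(0 + 2\right)^{2} = 2^{2} = 4$)
$\frac{Y{\left(296 \right)}}{x{\left(170 \right)}} = \frac{4}{\frac{1}{-198 + 170} \left(-90 + 170\right)} = \frac{4}{\frac{1}{-28} \cdot 80} = \frac{4}{\left(- \frac{1}{28}\right) 80} = \frac{4}{- \frac{20}{7}} = 4 \left(- \frac{7}{20}\right) = - \frac{7}{5}$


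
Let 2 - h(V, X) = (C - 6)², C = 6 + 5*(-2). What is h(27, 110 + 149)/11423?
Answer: -98/11423 ≈ -0.0085792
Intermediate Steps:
C = -4 (C = 6 - 10 = -4)
h(V, X) = -98 (h(V, X) = 2 - (-4 - 6)² = 2 - 1*(-10)² = 2 - 1*100 = 2 - 100 = -98)
h(27, 110 + 149)/11423 = -98/11423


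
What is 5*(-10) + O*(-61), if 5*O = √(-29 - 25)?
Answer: -50 - 183*I*√6/5 ≈ -50.0 - 89.651*I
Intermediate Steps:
O = 3*I*√6/5 (O = √(-29 - 25)/5 = √(-54)/5 = (3*I*√6)/5 = 3*I*√6/5 ≈ 1.4697*I)
5*(-10) + O*(-61) = 5*(-10) + (3*I*√6/5)*(-61) = -50 - 183*I*√6/5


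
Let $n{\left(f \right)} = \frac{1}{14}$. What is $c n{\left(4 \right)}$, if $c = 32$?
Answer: $\frac{16}{7} \approx 2.2857$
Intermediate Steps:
$n{\left(f \right)} = \frac{1}{14}$
$c n{\left(4 \right)} = 32 \cdot \frac{1}{14} = \frac{16}{7}$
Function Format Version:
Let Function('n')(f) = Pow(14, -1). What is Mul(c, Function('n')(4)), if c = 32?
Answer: Rational(16, 7) ≈ 2.2857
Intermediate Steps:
Function('n')(f) = Rational(1, 14)
Mul(c, Function('n')(4)) = Mul(32, Rational(1, 14)) = Rational(16, 7)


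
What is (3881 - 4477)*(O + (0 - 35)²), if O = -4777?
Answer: 2116992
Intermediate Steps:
(3881 - 4477)*(O + (0 - 35)²) = (3881 - 4477)*(-4777 + (0 - 35)²) = -596*(-4777 + (-35)²) = -596*(-4777 + 1225) = -596*(-3552) = 2116992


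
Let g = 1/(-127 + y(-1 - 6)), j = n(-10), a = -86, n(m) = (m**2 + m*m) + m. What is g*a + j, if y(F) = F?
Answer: 12773/67 ≈ 190.64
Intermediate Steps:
n(m) = m + 2*m**2 (n(m) = (m**2 + m**2) + m = 2*m**2 + m = m + 2*m**2)
j = 190 (j = -10*(1 + 2*(-10)) = -10*(1 - 20) = -10*(-19) = 190)
g = -1/134 (g = 1/(-127 + (-1 - 6)) = 1/(-127 - 7) = 1/(-134) = -1/134 ≈ -0.0074627)
g*a + j = -1/134*(-86) + 190 = 43/67 + 190 = 12773/67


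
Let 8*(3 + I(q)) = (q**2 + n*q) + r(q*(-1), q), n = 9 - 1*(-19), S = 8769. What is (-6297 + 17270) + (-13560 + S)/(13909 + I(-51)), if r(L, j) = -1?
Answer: 308386583/28105 ≈ 10973.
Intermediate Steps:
n = 28 (n = 9 + 19 = 28)
I(q) = -25/8 + q**2/8 + 7*q/2 (I(q) = -3 + ((q**2 + 28*q) - 1)/8 = -3 + (-1 + q**2 + 28*q)/8 = -3 + (-1/8 + q**2/8 + 7*q/2) = -25/8 + q**2/8 + 7*q/2)
(-6297 + 17270) + (-13560 + S)/(13909 + I(-51)) = (-6297 + 17270) + (-13560 + 8769)/(13909 + (-25/8 + (1/8)*(-51)**2 + (7/2)*(-51))) = 10973 - 4791/(13909 + (-25/8 + (1/8)*2601 - 357/2)) = 10973 - 4791/(13909 + (-25/8 + 2601/8 - 357/2)) = 10973 - 4791/(13909 + 287/2) = 10973 - 4791/28105/2 = 10973 - 4791*2/28105 = 10973 - 9582/28105 = 308386583/28105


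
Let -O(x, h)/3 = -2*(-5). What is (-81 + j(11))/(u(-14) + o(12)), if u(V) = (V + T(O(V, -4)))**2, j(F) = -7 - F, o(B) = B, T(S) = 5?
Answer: -33/31 ≈ -1.0645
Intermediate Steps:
O(x, h) = -30 (O(x, h) = -(-6)*(-5) = -3*10 = -30)
u(V) = (5 + V)**2 (u(V) = (V + 5)**2 = (5 + V)**2)
(-81 + j(11))/(u(-14) + o(12)) = (-81 + (-7 - 1*11))/((5 - 14)**2 + 12) = (-81 + (-7 - 11))/((-9)**2 + 12) = (-81 - 18)/(81 + 12) = -99/93 = -99*1/93 = -33/31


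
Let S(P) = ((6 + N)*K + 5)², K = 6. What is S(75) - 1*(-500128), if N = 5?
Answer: 505169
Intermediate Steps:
S(P) = 5041 (S(P) = ((6 + 5)*6 + 5)² = (11*6 + 5)² = (66 + 5)² = 71² = 5041)
S(75) - 1*(-500128) = 5041 - 1*(-500128) = 5041 + 500128 = 505169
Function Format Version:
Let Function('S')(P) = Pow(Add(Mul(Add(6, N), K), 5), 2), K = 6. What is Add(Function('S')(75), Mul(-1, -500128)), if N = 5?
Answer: 505169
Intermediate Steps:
Function('S')(P) = 5041 (Function('S')(P) = Pow(Add(Mul(Add(6, 5), 6), 5), 2) = Pow(Add(Mul(11, 6), 5), 2) = Pow(Add(66, 5), 2) = Pow(71, 2) = 5041)
Add(Function('S')(75), Mul(-1, -500128)) = Add(5041, Mul(-1, -500128)) = Add(5041, 500128) = 505169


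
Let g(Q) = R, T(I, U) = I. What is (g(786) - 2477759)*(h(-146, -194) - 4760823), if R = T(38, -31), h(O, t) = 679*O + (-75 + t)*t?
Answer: 11912315169891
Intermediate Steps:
h(O, t) = 679*O + t*(-75 + t)
R = 38
g(Q) = 38
(g(786) - 2477759)*(h(-146, -194) - 4760823) = (38 - 2477759)*(((-194)² - 75*(-194) + 679*(-146)) - 4760823) = -2477721*((37636 + 14550 - 99134) - 4760823) = -2477721*(-46948 - 4760823) = -2477721*(-4807771) = 11912315169891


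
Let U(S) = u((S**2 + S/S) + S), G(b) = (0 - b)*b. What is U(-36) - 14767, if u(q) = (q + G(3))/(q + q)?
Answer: -18620561/1261 ≈ -14767.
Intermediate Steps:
G(b) = -b**2 (G(b) = (-b)*b = -b**2)
u(q) = (-9 + q)/(2*q) (u(q) = (q - 1*3**2)/(q + q) = (q - 1*9)/((2*q)) = (q - 9)*(1/(2*q)) = (-9 + q)*(1/(2*q)) = (-9 + q)/(2*q))
U(S) = (-8 + S + S**2)/(2*(1 + S + S**2)) (U(S) = (-9 + ((S**2 + S/S) + S))/(2*((S**2 + S/S) + S)) = (-9 + ((S**2 + 1) + S))/(2*((S**2 + 1) + S)) = (-9 + ((1 + S**2) + S))/(2*((1 + S**2) + S)) = (-9 + (1 + S + S**2))/(2*(1 + S + S**2)) = (-8 + S + S**2)/(2*(1 + S + S**2)))
U(-36) - 14767 = (-8 - 36 + (-36)**2)/(2*(1 - 36 + (-36)**2)) - 14767 = (-8 - 36 + 1296)/(2*(1 - 36 + 1296)) - 14767 = (1/2)*1252/1261 - 14767 = (1/2)*(1/1261)*1252 - 14767 = 626/1261 - 14767 = -18620561/1261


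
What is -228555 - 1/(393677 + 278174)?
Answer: -153554905306/671851 ≈ -2.2856e+5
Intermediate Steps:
-228555 - 1/(393677 + 278174) = -228555 - 1/671851 = -153554905306/671851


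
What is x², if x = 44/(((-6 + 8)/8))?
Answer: 30976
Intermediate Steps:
x = 176 (x = 44/((2*(⅛))) = 44/(¼) = 44*4 = 176)
x² = 176² = 30976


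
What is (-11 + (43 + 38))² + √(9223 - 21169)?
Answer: 4900 + I*√11946 ≈ 4900.0 + 109.3*I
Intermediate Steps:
(-11 + (43 + 38))² + √(9223 - 21169) = (-11 + 81)² + √(-11946) = 70² + I*√11946 = 4900 + I*√11946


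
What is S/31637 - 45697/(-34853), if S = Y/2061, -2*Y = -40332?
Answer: 993441166309/757516676007 ≈ 1.3114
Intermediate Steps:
Y = 20166 (Y = -½*(-40332) = 20166)
S = 6722/687 (S = 20166/2061 = 20166*(1/2061) = 6722/687 ≈ 9.7846)
S/31637 - 45697/(-34853) = (6722/687)/31637 - 45697/(-34853) = (6722/687)*(1/31637) - 45697*(-1/34853) = 6722/21734619 + 45697/34853 = 993441166309/757516676007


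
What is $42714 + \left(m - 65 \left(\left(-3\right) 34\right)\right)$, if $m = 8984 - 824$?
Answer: $57504$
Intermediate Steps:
$m = 8160$
$42714 + \left(m - 65 \left(\left(-3\right) 34\right)\right) = 42714 + \left(8160 - 65 \left(\left(-3\right) 34\right)\right) = 42714 + \left(8160 - -6630\right) = 42714 + \left(8160 + 6630\right) = 42714 + 14790 = 57504$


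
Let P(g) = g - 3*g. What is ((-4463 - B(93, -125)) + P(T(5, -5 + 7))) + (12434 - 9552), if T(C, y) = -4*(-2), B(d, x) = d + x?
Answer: -1565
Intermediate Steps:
T(C, y) = 8
P(g) = -2*g
((-4463 - B(93, -125)) + P(T(5, -5 + 7))) + (12434 - 9552) = ((-4463 - (93 - 125)) - 2*8) + (12434 - 9552) = ((-4463 - 1*(-32)) - 16) + 2882 = ((-4463 + 32) - 16) + 2882 = (-4431 - 16) + 2882 = -4447 + 2882 = -1565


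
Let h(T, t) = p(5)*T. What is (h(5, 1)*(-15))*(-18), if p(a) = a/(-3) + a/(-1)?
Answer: -9000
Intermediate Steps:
p(a) = -4*a/3 (p(a) = a*(-1/3) + a*(-1) = -a/3 - a = -4*a/3)
h(T, t) = -20*T/3 (h(T, t) = (-4/3*5)*T = -20*T/3)
(h(5, 1)*(-15))*(-18) = (-20/3*5*(-15))*(-18) = -100/3*(-15)*(-18) = 500*(-18) = -9000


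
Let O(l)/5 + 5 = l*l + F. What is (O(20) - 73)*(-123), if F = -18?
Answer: -222876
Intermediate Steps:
O(l) = -115 + 5*l² (O(l) = -25 + 5*(l*l - 18) = -25 + 5*(l² - 18) = -25 + 5*(-18 + l²) = -25 + (-90 + 5*l²) = -115 + 5*l²)
(O(20) - 73)*(-123) = ((-115 + 5*20²) - 73)*(-123) = ((-115 + 5*400) - 73)*(-123) = ((-115 + 2000) - 73)*(-123) = (1885 - 73)*(-123) = 1812*(-123) = -222876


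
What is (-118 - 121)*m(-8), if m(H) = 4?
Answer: -956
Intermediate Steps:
(-118 - 121)*m(-8) = (-118 - 121)*4 = -239*4 = -956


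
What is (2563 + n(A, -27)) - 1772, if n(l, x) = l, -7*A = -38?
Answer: 5575/7 ≈ 796.43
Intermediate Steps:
A = 38/7 (A = -⅐*(-38) = 38/7 ≈ 5.4286)
(2563 + n(A, -27)) - 1772 = (2563 + 38/7) - 1772 = 17979/7 - 1772 = 5575/7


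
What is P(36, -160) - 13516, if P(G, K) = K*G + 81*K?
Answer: -32236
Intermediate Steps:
P(G, K) = 81*K + G*K (P(G, K) = G*K + 81*K = 81*K + G*K)
P(36, -160) - 13516 = -160*(81 + 36) - 13516 = -160*117 - 13516 = -18720 - 13516 = -32236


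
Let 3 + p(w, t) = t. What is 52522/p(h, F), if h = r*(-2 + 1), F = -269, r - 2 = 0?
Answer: -26261/136 ≈ -193.10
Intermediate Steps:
r = 2 (r = 2 + 0 = 2)
h = -2 (h = 2*(-2 + 1) = 2*(-1) = -2)
p(w, t) = -3 + t
52522/p(h, F) = 52522/(-3 - 269) = 52522/(-272) = 52522*(-1/272) = -26261/136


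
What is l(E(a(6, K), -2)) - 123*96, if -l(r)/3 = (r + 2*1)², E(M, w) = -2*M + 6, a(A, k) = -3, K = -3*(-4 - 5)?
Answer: -12396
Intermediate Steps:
K = 27 (K = -3*(-9) = 27)
E(M, w) = 6 - 2*M
l(r) = -3*(2 + r)² (l(r) = -3*(r + 2*1)² = -3*(r + 2)² = -3*(2 + r)²)
l(E(a(6, K), -2)) - 123*96 = -3*(2 + (6 - 2*(-3)))² - 123*96 = -3*(2 + (6 + 6))² - 11808 = -3*(2 + 12)² - 11808 = -3*14² - 11808 = -3*196 - 11808 = -588 - 11808 = -12396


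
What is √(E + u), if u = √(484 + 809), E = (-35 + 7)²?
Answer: √(784 + √1293) ≈ 28.635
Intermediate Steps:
E = 784 (E = (-28)² = 784)
u = √1293 ≈ 35.958
√(E + u) = √(784 + √1293)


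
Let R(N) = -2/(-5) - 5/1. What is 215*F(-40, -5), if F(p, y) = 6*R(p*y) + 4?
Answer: -5074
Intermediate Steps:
R(N) = -23/5 (R(N) = -2*(-⅕) - 5*1 = ⅖ - 5 = -23/5)
F(p, y) = -118/5 (F(p, y) = 6*(-23/5) + 4 = -138/5 + 4 = -118/5)
215*F(-40, -5) = 215*(-118/5) = -5074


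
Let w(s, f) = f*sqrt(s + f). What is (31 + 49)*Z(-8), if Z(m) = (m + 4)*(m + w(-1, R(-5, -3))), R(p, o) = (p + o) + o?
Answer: 2560 + 7040*I*sqrt(3) ≈ 2560.0 + 12194.0*I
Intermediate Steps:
R(p, o) = p + 2*o (R(p, o) = (o + p) + o = p + 2*o)
w(s, f) = f*sqrt(f + s)
Z(m) = (4 + m)*(m - 22*I*sqrt(3)) (Z(m) = (m + 4)*(m + (-5 + 2*(-3))*sqrt((-5 + 2*(-3)) - 1)) = (4 + m)*(m + (-5 - 6)*sqrt((-5 - 6) - 1)) = (4 + m)*(m - 11*sqrt(-11 - 1)) = (4 + m)*(m - 22*I*sqrt(3)))
(31 + 49)*Z(-8) = (31 + 49)*((-8)**2 + 4*(-8) - 88*I*sqrt(3) - 22*I*(-8)*sqrt(3)) = 80*(64 - 32 - 88*I*sqrt(3) + 176*I*sqrt(3)) = 80*(32 + 88*I*sqrt(3)) = 2560 + 7040*I*sqrt(3)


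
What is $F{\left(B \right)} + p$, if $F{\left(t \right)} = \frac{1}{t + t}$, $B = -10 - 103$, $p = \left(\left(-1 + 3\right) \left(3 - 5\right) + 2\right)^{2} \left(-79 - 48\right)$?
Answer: $- \frac{114809}{226} \approx -508.0$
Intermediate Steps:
$p = -508$ ($p = \left(2 \left(-2\right) + 2\right)^{2} \left(-127\right) = \left(-4 + 2\right)^{2} \left(-127\right) = \left(-2\right)^{2} \left(-127\right) = 4 \left(-127\right) = -508$)
$B = -113$
$F{\left(t \right)} = \frac{1}{2 t}$
$F{\left(B \right)} + p = \frac{1}{2 \left(-113\right)} - 508 = \frac{1}{2} \left(- \frac{1}{113}\right) - 508 = - \frac{1}{226} - 508 = - \frac{114809}{226}$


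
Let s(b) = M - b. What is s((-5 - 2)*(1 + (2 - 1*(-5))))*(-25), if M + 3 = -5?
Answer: -1200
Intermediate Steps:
M = -8 (M = -3 - 5 = -8)
s(b) = -8 - b
s((-5 - 2)*(1 + (2 - 1*(-5))))*(-25) = (-8 - (-5 - 2)*(1 + (2 - 1*(-5))))*(-25) = (-8 - (-7)*(1 + (2 + 5)))*(-25) = (-8 - (-7)*(1 + 7))*(-25) = (-8 - (-7)*8)*(-25) = (-8 - 1*(-56))*(-25) = (-8 + 56)*(-25) = 48*(-25) = -1200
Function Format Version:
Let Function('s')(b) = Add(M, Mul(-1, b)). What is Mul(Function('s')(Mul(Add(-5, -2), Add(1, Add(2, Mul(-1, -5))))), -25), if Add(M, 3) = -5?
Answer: -1200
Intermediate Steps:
M = -8 (M = Add(-3, -5) = -8)
Function('s')(b) = Add(-8, Mul(-1, b))
Mul(Function('s')(Mul(Add(-5, -2), Add(1, Add(2, Mul(-1, -5))))), -25) = Mul(Add(-8, Mul(-1, Mul(Add(-5, -2), Add(1, Add(2, Mul(-1, -5)))))), -25) = Mul(Add(-8, Mul(-1, Mul(-7, Add(1, Add(2, 5))))), -25) = Mul(Add(-8, Mul(-1, Mul(-7, Add(1, 7)))), -25) = Mul(Add(-8, Mul(-1, Mul(-7, 8))), -25) = Mul(Add(-8, Mul(-1, -56)), -25) = Mul(Add(-8, 56), -25) = Mul(48, -25) = -1200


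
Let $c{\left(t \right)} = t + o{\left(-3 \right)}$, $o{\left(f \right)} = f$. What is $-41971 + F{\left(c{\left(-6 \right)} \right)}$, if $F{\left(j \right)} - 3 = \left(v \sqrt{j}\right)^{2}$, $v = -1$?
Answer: $-41977$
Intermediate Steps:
$c{\left(t \right)} = -3 + t$ ($c{\left(t \right)} = t - 3 = -3 + t$)
$F{\left(j \right)} = 3 + j$ ($F{\left(j \right)} = 3 + \left(- \sqrt{j}\right)^{2} = 3 + j$)
$-41971 + F{\left(c{\left(-6 \right)} \right)} = -41971 + \left(3 - 9\right) = -41971 - 6 = -41977$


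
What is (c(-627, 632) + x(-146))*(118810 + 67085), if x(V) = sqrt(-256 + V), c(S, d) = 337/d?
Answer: 62646615/632 + 185895*I*sqrt(402) ≈ 99124.0 + 3.7272e+6*I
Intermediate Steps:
(c(-627, 632) + x(-146))*(118810 + 67085) = (337/632 + sqrt(-256 - 146))*(118810 + 67085) = (337*(1/632) + sqrt(-402))*185895 = (337/632 + I*sqrt(402))*185895 = 62646615/632 + 185895*I*sqrt(402)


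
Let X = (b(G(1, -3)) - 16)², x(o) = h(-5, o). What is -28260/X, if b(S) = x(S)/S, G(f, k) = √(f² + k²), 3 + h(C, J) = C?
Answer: -160925/1352 + 3925*√10/338 ≈ -82.306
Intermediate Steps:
h(C, J) = -3 + C
x(o) = -8 (x(o) = -3 - 5 = -8)
b(S) = -8/S
X = (-16 - 4*√10/5)² (X = (-8/√(1² + (-3)²) - 16)² = (-8/√(1 + 9) - 16)² = (-8*√10/10 - 16)² = (-4*√10/5 - 16)² = (-16 - 4*√10/5)² ≈ 343.35)
-28260/X = -28260/(1312/5 + 128*√10/5)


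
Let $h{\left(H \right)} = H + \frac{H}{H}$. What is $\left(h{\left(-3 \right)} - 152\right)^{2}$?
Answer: $23716$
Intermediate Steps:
$h{\left(H \right)} = 1 + H$ ($h{\left(H \right)} = H + 1 = 1 + H$)
$\left(h{\left(-3 \right)} - 152\right)^{2} = \left(\left(1 - 3\right) - 152\right)^{2} = \left(-2 - 152\right)^{2} = \left(-154\right)^{2} = 23716$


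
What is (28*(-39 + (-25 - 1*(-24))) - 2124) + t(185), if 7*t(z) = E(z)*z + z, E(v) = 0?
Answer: -22523/7 ≈ -3217.6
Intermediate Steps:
t(z) = z/7 (t(z) = (0*z + z)/7 = (0 + z)/7 = z/7)
(28*(-39 + (-25 - 1*(-24))) - 2124) + t(185) = (28*(-39 + (-25 - 1*(-24))) - 2124) + (⅐)*185 = (28*(-39 + (-25 + 24)) - 2124) + 185/7 = (28*(-39 - 1) - 2124) + 185/7 = (28*(-40) - 2124) + 185/7 = (-1120 - 2124) + 185/7 = -3244 + 185/7 = -22523/7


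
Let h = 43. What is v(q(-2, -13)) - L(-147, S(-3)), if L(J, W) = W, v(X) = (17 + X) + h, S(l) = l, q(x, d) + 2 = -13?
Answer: 48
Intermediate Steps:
q(x, d) = -15 (q(x, d) = -2 - 13 = -15)
v(X) = 60 + X (v(X) = (17 + X) + 43 = 60 + X)
v(q(-2, -13)) - L(-147, S(-3)) = (60 - 15) - 1*(-3) = 45 + 3 = 48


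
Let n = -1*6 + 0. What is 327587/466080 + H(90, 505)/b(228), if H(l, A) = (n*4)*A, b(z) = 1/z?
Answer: -1287946501213/466080 ≈ -2.7634e+6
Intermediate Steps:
n = -6 (n = -6 + 0 = -6)
H(l, A) = -24*A (H(l, A) = (-6*4)*A = -24*A)
327587/466080 + H(90, 505)/b(228) = 327587/466080 + (-24*505)/(1/228) = 327587*(1/466080) - 12120/1/228 = 327587/466080 - 12120*228 = 327587/466080 - 2763360 = -1287946501213/466080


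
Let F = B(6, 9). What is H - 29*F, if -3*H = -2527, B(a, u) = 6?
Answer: 2005/3 ≈ 668.33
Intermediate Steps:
F = 6
H = 2527/3 (H = -1/3*(-2527) = 2527/3 ≈ 842.33)
H - 29*F = 2527/3 - 29*6 = 2527/3 - 1*174 = 2527/3 - 174 = 2005/3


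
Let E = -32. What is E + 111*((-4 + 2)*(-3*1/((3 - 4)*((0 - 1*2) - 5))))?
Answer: 442/7 ≈ 63.143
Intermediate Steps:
E + 111*((-4 + 2)*(-3*1/((3 - 4)*((0 - 1*2) - 5)))) = -32 + 111*((-4 + 2)*(-3*1/((3 - 4)*((0 - 1*2) - 5)))) = -32 + 111*(-(-6)/((-((0 - 2) - 5)))) = -32 + 111*(-(-6)/((-(-2 - 5)))) = -32 + 111*(-(-6)/((-1*(-7)))) = -32 + 111*(-(-6)/7) = -32 + 111*(-2*(-3/7)) = -32 + 111*(6/7) = -32 + 666/7 = 442/7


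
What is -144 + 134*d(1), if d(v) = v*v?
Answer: -10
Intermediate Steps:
d(v) = v²
-144 + 134*d(1) = -144 + 134*1² = -144 + 134*1 = -144 + 134 = -10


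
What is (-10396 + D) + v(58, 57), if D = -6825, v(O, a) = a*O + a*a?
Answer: -10666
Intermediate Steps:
v(O, a) = a**2 + O*a (v(O, a) = O*a + a**2 = a**2 + O*a)
(-10396 + D) + v(58, 57) = (-10396 - 6825) + 57*(58 + 57) = -17221 + 57*115 = -17221 + 6555 = -10666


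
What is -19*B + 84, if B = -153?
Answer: 2991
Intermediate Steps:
-19*B + 84 = -19*(-153) + 84 = 2907 + 84 = 2991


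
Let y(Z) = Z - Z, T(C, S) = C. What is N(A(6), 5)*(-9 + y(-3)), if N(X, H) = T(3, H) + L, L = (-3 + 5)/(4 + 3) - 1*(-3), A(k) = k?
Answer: -396/7 ≈ -56.571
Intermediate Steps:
y(Z) = 0
L = 23/7 (L = 2/7 + 3 = 23/7 ≈ 3.2857)
N(X, H) = 44/7 (N(X, H) = 3 + 23/7 = 44/7)
N(A(6), 5)*(-9 + y(-3)) = 44*(-9 + 0)/7 = (44/7)*(-9) = -396/7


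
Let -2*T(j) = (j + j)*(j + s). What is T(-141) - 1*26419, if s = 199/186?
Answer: -2861247/62 ≈ -46149.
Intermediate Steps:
s = 199/186 (s = 199*(1/186) = 199/186 ≈ 1.0699)
T(j) = -j*(199/186 + j) (T(j) = -(j + j)*(j + 199/186)/2 = -2*j*(199/186 + j)/2 = -j*(199/186 + j))
T(-141) - 1*26419 = -1/186*(-141)*(199 + 186*(-141)) - 1*26419 = -1/186*(-141)*(199 - 26226) - 26419 = -1/186*(-141)*(-26027) - 26419 = -1223269/62 - 26419 = -2861247/62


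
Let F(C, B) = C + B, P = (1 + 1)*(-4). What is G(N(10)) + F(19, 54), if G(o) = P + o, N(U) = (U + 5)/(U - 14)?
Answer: 245/4 ≈ 61.250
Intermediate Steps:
P = -8 (P = 2*(-4) = -8)
F(C, B) = B + C
N(U) = (5 + U)/(-14 + U)
G(o) = -8 + o
G(N(10)) + F(19, 54) = (-8 + (5 + 10)/(-14 + 10)) + (54 + 19) = (-8 + 15/(-4)) + 73 = (-8 - ¼*15) + 73 = (-8 - 15/4) + 73 = -47/4 + 73 = 245/4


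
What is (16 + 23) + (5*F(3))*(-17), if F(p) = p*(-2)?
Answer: 549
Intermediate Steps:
F(p) = -2*p
(16 + 23) + (5*F(3))*(-17) = (16 + 23) + (5*(-2*3))*(-17) = 39 + (5*(-6))*(-17) = 39 - 30*(-17) = 39 + 510 = 549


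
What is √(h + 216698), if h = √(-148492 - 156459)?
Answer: √(216698 + I*√304951) ≈ 465.51 + 0.5931*I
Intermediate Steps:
h = I*√304951 (h = √(-304951) = I*√304951 ≈ 552.22*I)
√(h + 216698) = √(I*√304951 + 216698) = √(216698 + I*√304951)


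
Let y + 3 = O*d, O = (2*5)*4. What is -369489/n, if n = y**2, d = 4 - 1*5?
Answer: -369489/1849 ≈ -199.83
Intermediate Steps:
O = 40 (O = 10*4 = 40)
d = -1 (d = 4 - 5 = -1)
y = -43 (y = -3 + 40*(-1) = -3 - 40 = -43)
n = 1849 (n = (-43)**2 = 1849)
-369489/n = -369489/1849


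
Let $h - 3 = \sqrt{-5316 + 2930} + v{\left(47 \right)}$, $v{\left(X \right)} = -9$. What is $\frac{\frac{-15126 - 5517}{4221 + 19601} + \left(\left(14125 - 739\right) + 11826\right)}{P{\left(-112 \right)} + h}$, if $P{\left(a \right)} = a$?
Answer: $- \frac{35434197639}{194268410} - \frac{600579621 i \sqrt{2386}}{388536820} \approx -182.4 - 75.505 i$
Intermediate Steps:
$h = -6 + i \sqrt{2386}$ ($h = 3 - \left(9 - \sqrt{-5316 + 2930}\right) = 3 - \left(9 - \sqrt{-2386}\right) = 3 - \left(9 - i \sqrt{2386}\right) = -6 + i \sqrt{2386} \approx -6.0 + 48.847 i$)
$\frac{\frac{-15126 - 5517}{4221 + 19601} + \left(\left(14125 - 739\right) + 11826\right)}{P{\left(-112 \right)} + h} = \frac{\frac{-15126 - 5517}{4221 + 19601} + \left(\left(14125 - 739\right) + 11826\right)}{-112 - \left(6 - i \sqrt{2386}\right)} = \frac{- \frac{20643}{23822} + \left(13386 + 11826\right)}{-118 + i \sqrt{2386}} = \frac{\left(-20643\right) \frac{1}{23822} + 25212}{-118 + i \sqrt{2386}} = \frac{- \frac{20643}{23822} + 25212}{-118 + i \sqrt{2386}} = \frac{600579621}{23822 \left(-118 + i \sqrt{2386}\right)}$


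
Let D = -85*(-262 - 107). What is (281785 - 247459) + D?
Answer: 65691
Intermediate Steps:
D = 31365 (D = -85*(-369) = 31365)
(281785 - 247459) + D = (281785 - 247459) + 31365 = 34326 + 31365 = 65691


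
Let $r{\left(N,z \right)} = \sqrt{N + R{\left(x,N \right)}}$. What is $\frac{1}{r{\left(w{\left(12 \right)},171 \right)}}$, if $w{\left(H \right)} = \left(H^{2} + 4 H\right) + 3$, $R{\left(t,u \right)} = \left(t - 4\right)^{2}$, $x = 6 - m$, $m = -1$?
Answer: $\frac{\sqrt{51}}{102} \approx 0.070014$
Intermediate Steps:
$x = 7$ ($x = 6 - -1 = 6 + 1 = 7$)
$R{\left(t,u \right)} = \left(-4 + t\right)^{2}$
$w{\left(H \right)} = 3 + H^{2} + 4 H$
$r{\left(N,z \right)} = \sqrt{9 + N}$ ($r{\left(N,z \right)} = \sqrt{N + \left(-4 + 7\right)^{2}} = \sqrt{N + 3^{2}} = \sqrt{N + 9} = \sqrt{9 + N}$)
$\frac{1}{r{\left(w{\left(12 \right)},171 \right)}} = \frac{1}{\sqrt{9 + \left(3 + 12^{2} + 4 \cdot 12\right)}} = \frac{1}{\sqrt{9 + \left(3 + 144 + 48\right)}} = \frac{1}{\sqrt{9 + 195}} = \frac{1}{\sqrt{204}} = \frac{1}{2 \sqrt{51}} = \frac{\sqrt{51}}{102}$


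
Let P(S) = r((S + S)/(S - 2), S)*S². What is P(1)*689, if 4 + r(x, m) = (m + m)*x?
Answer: -5512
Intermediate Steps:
r(x, m) = -4 + 2*m*x (r(x, m) = -4 + (m + m)*x = -4 + (2*m)*x = -4 + 2*m*x)
P(S) = S²*(-4 + 4*S²/(-2 + S)) (P(S) = (-4 + 2*S*((S + S)/(S - 2)))*S² = (-4 + 2*S*((2*S)/(-2 + S)))*S² = (-4 + 2*S*(2*S/(-2 + S)))*S² = (-4 + 4*S²/(-2 + S))*S² = S²*(-4 + 4*S²/(-2 + S)))
P(1)*689 = (4*1²*(2 + 1² - 1*1)/(-2 + 1))*689 = (4*1*(2 + 1 - 1)/(-1))*689 = (4*1*(-1)*2)*689 = -8*689 = -5512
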